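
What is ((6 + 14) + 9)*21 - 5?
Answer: 604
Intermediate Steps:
((6 + 14) + 9)*21 - 5 = (20 + 9)*21 - 5 = 29*21 - 5 = 609 - 5 = 604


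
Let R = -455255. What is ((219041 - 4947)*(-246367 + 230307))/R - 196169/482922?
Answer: 332073075585997/43970531022 ≈ 7552.2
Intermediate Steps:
((219041 - 4947)*(-246367 + 230307))/R - 196169/482922 = ((219041 - 4947)*(-246367 + 230307))/(-455255) - 196169/482922 = (214094*(-16060))*(-1/455255) - 196169*1/482922 = -3438349640*(-1/455255) - 196169/482922 = 687669928/91051 - 196169/482922 = 332073075585997/43970531022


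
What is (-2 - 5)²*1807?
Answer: 88543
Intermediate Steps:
(-2 - 5)²*1807 = (-7)²*1807 = 49*1807 = 88543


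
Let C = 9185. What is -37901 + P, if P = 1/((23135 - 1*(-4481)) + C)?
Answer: -1394794700/36801 ≈ -37901.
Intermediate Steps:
P = 1/36801 (P = 1/((23135 - 1*(-4481)) + 9185) = 1/((23135 + 4481) + 9185) = 1/(27616 + 9185) = 1/36801 ≈ 2.7173e-5)
-37901 + P = -37901 + 1/36801 = -1394794700/36801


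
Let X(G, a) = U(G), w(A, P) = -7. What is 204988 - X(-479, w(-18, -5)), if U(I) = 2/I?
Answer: 98189254/479 ≈ 2.0499e+5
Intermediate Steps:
X(G, a) = 2/G
204988 - X(-479, w(-18, -5)) = 204988 - 2/(-479) = 204988 - 2*(-1)/479 = 204988 - 1*(-2/479) = 204988 + 2/479 = 98189254/479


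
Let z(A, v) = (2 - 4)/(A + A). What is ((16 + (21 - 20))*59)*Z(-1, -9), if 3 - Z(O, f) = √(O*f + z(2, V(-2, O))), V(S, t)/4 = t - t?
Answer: 3009 - 1003*√34/2 ≈ 84.778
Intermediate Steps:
V(S, t) = 0 (V(S, t) = 4*(t - t) = 4*0 = 0)
z(A, v) = -1/A (z(A, v) = -2*1/(2*A) = -1/A)
Z(O, f) = 3 - √(-½ + O*f) (Z(O, f) = 3 - √(O*f - 1/2) = 3 - √(O*f - 1*½) = 3 - √(O*f - ½) = 3 - √(-½ + O*f))
((16 + (21 - 20))*59)*Z(-1, -9) = ((16 + (21 - 20))*59)*(3 - √(-2 + 4*(-1)*(-9))/2) = ((16 + 1)*59)*(3 - √(-2 + 36)/2) = (17*59)*(3 - √34/2) = 1003*(3 - √34/2) = 3009 - 1003*√34/2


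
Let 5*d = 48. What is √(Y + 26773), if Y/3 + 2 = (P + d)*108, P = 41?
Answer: √1079035/5 ≈ 207.75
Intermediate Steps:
d = 48/5 (d = (⅕)*48 = 48/5 ≈ 9.6000)
Y = 81942/5 (Y = -6 + 3*((41 + 48/5)*108) = -6 + 3*((253/5)*108) = -6 + 3*(27324/5) = -6 + 81972/5 = 81942/5 ≈ 16388.)
√(Y + 26773) = √(81942/5 + 26773) = √(215807/5) = √1079035/5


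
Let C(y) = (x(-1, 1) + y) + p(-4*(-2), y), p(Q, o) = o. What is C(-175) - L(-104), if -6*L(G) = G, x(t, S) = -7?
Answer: -1123/3 ≈ -374.33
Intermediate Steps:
L(G) = -G/6
C(y) = -7 + 2*y (C(y) = (-7 + y) + y = -7 + 2*y)
C(-175) - L(-104) = (-7 + 2*(-175)) - (-1)*(-104)/6 = (-7 - 350) - 1*52/3 = -357 - 52/3 = -1123/3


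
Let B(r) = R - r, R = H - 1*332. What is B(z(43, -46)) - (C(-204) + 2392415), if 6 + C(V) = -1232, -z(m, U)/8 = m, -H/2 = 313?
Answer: -2391791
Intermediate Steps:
H = -626 (H = -2*313 = -626)
R = -958 (R = -626 - 1*332 = -626 - 332 = -958)
z(m, U) = -8*m
C(V) = -1238 (C(V) = -6 - 1232 = -1238)
B(r) = -958 - r
B(z(43, -46)) - (C(-204) + 2392415) = (-958 - (-8)*43) - (-1238 + 2392415) = (-958 - 1*(-344)) - 1*2391177 = (-958 + 344) - 2391177 = -614 - 2391177 = -2391791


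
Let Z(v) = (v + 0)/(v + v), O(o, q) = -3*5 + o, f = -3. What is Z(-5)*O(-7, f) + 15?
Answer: 4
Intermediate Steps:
O(o, q) = -15 + o
Z(v) = ½ (Z(v) = v/((2*v)) = v*(1/(2*v)) = ½)
Z(-5)*O(-7, f) + 15 = (-15 - 7)/2 + 15 = (½)*(-22) + 15 = -11 + 15 = 4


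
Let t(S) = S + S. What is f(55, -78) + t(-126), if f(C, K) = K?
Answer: -330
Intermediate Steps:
t(S) = 2*S
f(55, -78) + t(-126) = -78 + 2*(-126) = -78 - 252 = -330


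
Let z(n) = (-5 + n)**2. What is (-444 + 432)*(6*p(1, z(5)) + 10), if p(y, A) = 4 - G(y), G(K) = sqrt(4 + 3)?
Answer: -408 + 72*sqrt(7) ≈ -217.51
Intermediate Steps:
G(K) = sqrt(7)
p(y, A) = 4 - sqrt(7)
(-444 + 432)*(6*p(1, z(5)) + 10) = (-444 + 432)*(6*(4 - sqrt(7)) + 10) = -12*((24 - 6*sqrt(7)) + 10) = -12*(34 - 6*sqrt(7)) = -408 + 72*sqrt(7)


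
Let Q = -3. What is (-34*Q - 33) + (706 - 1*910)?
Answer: -135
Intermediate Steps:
(-34*Q - 33) + (706 - 1*910) = (-(-102) - 33) + (706 - 1*910) = (-34*(-3) - 33) + (706 - 910) = (102 - 33) - 204 = 69 - 204 = -135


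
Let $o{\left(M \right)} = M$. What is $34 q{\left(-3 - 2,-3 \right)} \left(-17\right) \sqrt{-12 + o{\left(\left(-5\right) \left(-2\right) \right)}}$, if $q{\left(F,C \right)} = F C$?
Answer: $- 8670 i \sqrt{2} \approx - 12261.0 i$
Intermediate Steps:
$q{\left(F,C \right)} = C F$
$34 q{\left(-3 - 2,-3 \right)} \left(-17\right) \sqrt{-12 + o{\left(\left(-5\right) \left(-2\right) \right)}} = 34 \left(- 3 \left(-3 - 2\right)\right) \left(-17\right) \sqrt{-12 - -10} = 34 \left(- 3 \left(-3 - 2\right)\right) \left(-17\right) \sqrt{-12 + 10} = 34 \left(\left(-3\right) \left(-5\right)\right) \left(-17\right) \sqrt{-2} = 34 \cdot 15 \left(-17\right) i \sqrt{2} = 510 \left(-17\right) i \sqrt{2} = - 8670 i \sqrt{2}$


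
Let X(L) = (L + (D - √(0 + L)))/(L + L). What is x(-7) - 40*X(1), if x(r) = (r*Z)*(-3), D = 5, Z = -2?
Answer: -142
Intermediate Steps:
x(r) = 6*r (x(r) = (r*(-2))*(-3) = -2*r*(-3) = 6*r)
X(L) = (5 + L - √L)/(2*L) (X(L) = (L + (5 - √(0 + L)))/(L + L) = (L + (5 - √L))/((2*L)) = (5 + L - √L)*(1/(2*L)) = (5 + L - √L)/(2*L))
x(-7) - 40*X(1) = 6*(-7) - 40*(½ - 1/(2*√1) + (5/2)/1) = -42 - 40*(½ - ½*1 + (5/2)*1) = -42 - 40*(½ - ½ + 5/2) = -42 - 40*5/2 = -42 - 100 = -142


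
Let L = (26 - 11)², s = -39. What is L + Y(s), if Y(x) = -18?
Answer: 207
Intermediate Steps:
L = 225 (L = 15² = 225)
L + Y(s) = 225 - 18 = 207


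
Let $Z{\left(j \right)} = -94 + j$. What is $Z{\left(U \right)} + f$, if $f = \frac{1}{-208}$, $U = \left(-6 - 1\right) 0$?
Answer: $- \frac{19553}{208} \approx -94.005$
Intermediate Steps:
$U = 0$ ($U = \left(-7\right) 0 = 0$)
$f = - \frac{1}{208} \approx -0.0048077$
$Z{\left(U \right)} + f = \left(-94 + 0\right) - \frac{1}{208} = -94 - \frac{1}{208} = - \frac{19553}{208}$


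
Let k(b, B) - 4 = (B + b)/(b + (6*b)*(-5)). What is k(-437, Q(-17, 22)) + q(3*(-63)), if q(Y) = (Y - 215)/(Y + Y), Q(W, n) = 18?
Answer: 12061543/2395197 ≈ 5.0357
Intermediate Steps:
k(b, B) = 4 - (B + b)/(29*b) (k(b, B) = 4 + (B + b)/(b + (6*b)*(-5)) = 4 + (B + b)/(b - 30*b) = 4 + (B + b)/((-29*b)) = 4 + (B + b)*(-1/(29*b)) = 4 - (B + b)/(29*b))
q(Y) = (-215 + Y)/(2*Y) (q(Y) = (-215 + Y)/((2*Y)) = (-215 + Y)*(1/(2*Y)) = (-215 + Y)/(2*Y))
k(-437, Q(-17, 22)) + q(3*(-63)) = (1/29)*(-1*18 + 115*(-437))/(-437) + (-215 + 3*(-63))/(2*((3*(-63)))) = (1/29)*(-1/437)*(-18 - 50255) + (½)*(-215 - 189)/(-189) = (1/29)*(-1/437)*(-50273) + (½)*(-1/189)*(-404) = 50273/12673 + 202/189 = 12061543/2395197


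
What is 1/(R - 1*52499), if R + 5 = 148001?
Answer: 1/95497 ≈ 1.0472e-5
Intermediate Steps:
R = 147996 (R = -5 + 148001 = 147996)
1/(R - 1*52499) = 1/(147996 - 1*52499) = 1/(147996 - 52499) = 1/95497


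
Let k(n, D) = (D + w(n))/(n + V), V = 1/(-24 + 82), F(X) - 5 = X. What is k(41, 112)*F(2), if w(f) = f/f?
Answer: 45878/2379 ≈ 19.285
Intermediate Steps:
w(f) = 1
F(X) = 5 + X
V = 1/58 ≈ 0.017241
k(n, D) = (1 + D)/(1/58 + n) (k(n, D) = (D + 1)/(n + 1/58) = (1 + D)/(1/58 + n))
k(41, 112)*F(2) = (58*(1 + 112)/(1 + 58*41))*(5 + 2) = (58*113/(1 + 2378))*7 = (58*113/2379)*7 = (58*(1/2379)*113)*7 = (6554/2379)*7 = 45878/2379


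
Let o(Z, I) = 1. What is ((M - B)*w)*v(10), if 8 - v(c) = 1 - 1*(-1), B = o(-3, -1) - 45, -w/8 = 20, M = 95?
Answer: -133440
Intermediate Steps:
w = -160 (w = -8*20 = -160)
B = -44 (B = 1 - 45 = -44)
v(c) = 6 (v(c) = 8 - (1 - 1*(-1)) = 8 - (1 + 1) = 8 - 1*2 = 8 - 2 = 6)
((M - B)*w)*v(10) = ((95 - 1*(-44))*(-160))*6 = ((95 + 44)*(-160))*6 = (139*(-160))*6 = -22240*6 = -133440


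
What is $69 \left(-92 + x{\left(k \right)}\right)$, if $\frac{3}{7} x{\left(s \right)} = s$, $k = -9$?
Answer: $-7797$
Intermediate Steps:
$x{\left(s \right)} = \frac{7 s}{3}$
$69 \left(-92 + x{\left(k \right)}\right) = 69 \left(-92 + \frac{7}{3} \left(-9\right)\right) = 69 \left(-92 - 21\right) = 69 \left(-113\right) = -7797$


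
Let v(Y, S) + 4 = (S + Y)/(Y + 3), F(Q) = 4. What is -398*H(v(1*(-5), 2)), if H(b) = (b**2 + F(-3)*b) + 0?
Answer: 2985/2 ≈ 1492.5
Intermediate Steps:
v(Y, S) = -4 + (S + Y)/(3 + Y) (v(Y, S) = -4 + (S + Y)/(Y + 3) = -4 + (S + Y)/(3 + Y))
H(b) = b**2 + 4*b (H(b) = (b**2 + 4*b) + 0 = b**2 + 4*b)
-398*H(v(1*(-5), 2)) = -398*(-12 + 2 - 3*(-5))/(3 + 1*(-5))*(4 + (-12 + 2 - 3*(-5))/(3 + 1*(-5))) = -398*(-12 + 2 - 3*(-5))/(3 - 5)*(4 + (-12 + 2 - 3*(-5))/(3 - 5)) = -398*(-12 + 2 + 15)/(-2)*(4 + (-12 + 2 + 15)/(-2)) = -398*(-1/2*5)*(4 - 1/2*5) = -(-995)*(4 - 5/2) = -(-995)*3/2 = -398*(-15/4) = 2985/2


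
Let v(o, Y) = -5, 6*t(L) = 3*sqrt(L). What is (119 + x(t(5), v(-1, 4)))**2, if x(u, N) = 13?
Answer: 17424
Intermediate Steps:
t(L) = sqrt(L)/2 (t(L) = (3*sqrt(L))/6 = sqrt(L)/2)
(119 + x(t(5), v(-1, 4)))**2 = (119 + 13)**2 = 132**2 = 17424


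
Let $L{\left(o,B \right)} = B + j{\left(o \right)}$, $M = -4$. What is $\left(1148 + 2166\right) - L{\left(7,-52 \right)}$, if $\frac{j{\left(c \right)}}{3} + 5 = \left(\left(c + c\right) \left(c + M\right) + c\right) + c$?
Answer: $3213$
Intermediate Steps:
$j{\left(c \right)} = -15 + 6 c + 6 c \left(-4 + c\right)$ ($j{\left(c \right)} = -15 + 3 \left(\left(\left(c + c\right) \left(c - 4\right) + c\right) + c\right) = -15 + 3 \left(\left(2 c \left(-4 + c\right) + c\right) + c\right) = -15 + 3 \left(\left(c + 2 c \left(-4 + c\right)\right) + c\right) = -15 + 3 \left(2 c + 2 c \left(-4 + c\right)\right) = -15 + \left(6 c + 6 c \left(-4 + c\right)\right) = -15 + 6 c + 6 c \left(-4 + c\right)$)
$L{\left(o,B \right)} = -15 + B - 18 o + 6 o^{2}$ ($L{\left(o,B \right)} = B - \left(15 - 6 o^{2} + 18 o\right) = -15 + B - 18 o + 6 o^{2}$)
$\left(1148 + 2166\right) - L{\left(7,-52 \right)} = \left(1148 + 2166\right) - \left(-15 - 52 - 126 + 6 \cdot 7^{2}\right) = 3314 - \left(-15 - 52 - 126 + 6 \cdot 49\right) = 3314 - \left(-15 - 52 - 126 + 294\right) = 3314 - 101 = 3213$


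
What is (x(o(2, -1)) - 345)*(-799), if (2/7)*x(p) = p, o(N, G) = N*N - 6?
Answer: 281248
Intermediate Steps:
o(N, G) = -6 + N**2 (o(N, G) = N**2 - 6 = -6 + N**2)
x(p) = 7*p/2
(x(o(2, -1)) - 345)*(-799) = (7*(-6 + 2**2)/2 - 345)*(-799) = (7*(-6 + 4)/2 - 345)*(-799) = ((7/2)*(-2) - 345)*(-799) = (-7 - 345)*(-799) = -352*(-799) = 281248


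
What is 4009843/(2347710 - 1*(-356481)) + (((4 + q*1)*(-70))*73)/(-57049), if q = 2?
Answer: 311668029367/154271392359 ≈ 2.0203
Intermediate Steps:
4009843/(2347710 - 1*(-356481)) + (((4 + q*1)*(-70))*73)/(-57049) = 4009843/(2347710 - 1*(-356481)) + (((4 + 2*1)*(-70))*73)/(-57049) = 4009843/(2347710 + 356481) + (((4 + 2)*(-70))*73)*(-1/57049) = 4009843/2704191 + ((6*(-70))*73)*(-1/57049) = 4009843*(1/2704191) - 420*73*(-1/57049) = 4009843/2704191 - 30660*(-1/57049) = 4009843/2704191 + 30660/57049 = 311668029367/154271392359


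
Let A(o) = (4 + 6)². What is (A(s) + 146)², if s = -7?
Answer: 60516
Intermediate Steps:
A(o) = 100 (A(o) = 10² = 100)
(A(s) + 146)² = (100 + 146)² = 246² = 60516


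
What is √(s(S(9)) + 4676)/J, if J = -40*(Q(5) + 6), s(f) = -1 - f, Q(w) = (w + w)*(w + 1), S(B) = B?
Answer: -√4666/2640 ≈ -0.025874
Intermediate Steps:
Q(w) = 2*w*(1 + w) (Q(w) = (2*w)*(1 + w) = 2*w*(1 + w))
J = -2640 (J = -40*(2*5*(1 + 5) + 6) = -40*(2*5*6 + 6) = -40*(60 + 6) = -40*66 = -2640)
√(s(S(9)) + 4676)/J = √((-1 - 1*9) + 4676)/(-2640) = √((-1 - 9) + 4676)*(-1/2640) = √(-10 + 4676)*(-1/2640) = √4666*(-1/2640) = -√4666/2640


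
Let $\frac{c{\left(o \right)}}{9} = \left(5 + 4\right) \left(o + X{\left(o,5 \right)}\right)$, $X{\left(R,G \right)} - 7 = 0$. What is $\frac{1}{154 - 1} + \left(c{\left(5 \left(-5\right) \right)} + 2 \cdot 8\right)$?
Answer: $- \frac{220625}{153} \approx -1442.0$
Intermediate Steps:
$X{\left(R,G \right)} = 7$ ($X{\left(R,G \right)} = 7 + 0 = 7$)
$c{\left(o \right)} = 567 + 81 o$ ($c{\left(o \right)} = 9 \left(5 + 4\right) \left(o + 7\right) = 9 \cdot 9 \left(7 + o\right) = 9 \left(63 + 9 o\right) = 567 + 81 o$)
$\frac{1}{154 - 1} + \left(c{\left(5 \left(-5\right) \right)} + 2 \cdot 8\right) = \frac{1}{154 - 1} + \left(\left(567 + 81 \cdot 5 \left(-5\right)\right) + 2 \cdot 8\right) = \frac{1}{153} + \left(\left(567 + 81 \left(-25\right)\right) + 16\right) = \frac{1}{153} + \left(\left(567 - 2025\right) + 16\right) = \frac{1}{153} + \left(-1458 + 16\right) = \frac{1}{153} - 1442 = - \frac{220625}{153}$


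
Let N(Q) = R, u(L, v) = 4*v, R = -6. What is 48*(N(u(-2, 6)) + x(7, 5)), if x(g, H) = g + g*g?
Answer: 2400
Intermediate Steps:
x(g, H) = g + g²
N(Q) = -6
48*(N(u(-2, 6)) + x(7, 5)) = 48*(-6 + 7*(1 + 7)) = 48*(-6 + 7*8) = 48*(-6 + 56) = 48*50 = 2400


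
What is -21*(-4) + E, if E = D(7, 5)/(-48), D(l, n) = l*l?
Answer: 3983/48 ≈ 82.979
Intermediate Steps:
D(l, n) = l²
E = -49/48 (E = 7²/(-48) = 49*(-1/48) = -49/48 ≈ -1.0208)
-21*(-4) + E = -21*(-4) - 49/48 = 84 - 49/48 = 3983/48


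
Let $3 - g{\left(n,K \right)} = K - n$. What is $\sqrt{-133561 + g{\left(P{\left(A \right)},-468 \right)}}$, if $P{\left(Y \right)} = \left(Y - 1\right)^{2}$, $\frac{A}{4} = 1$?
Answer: $i \sqrt{133081} \approx 364.8 i$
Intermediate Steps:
$A = 4$ ($A = 4 \cdot 1 = 4$)
$P{\left(Y \right)} = \left(-1 + Y\right)^{2}$
$g{\left(n,K \right)} = 3 + n - K$ ($g{\left(n,K \right)} = 3 - \left(K - n\right) = 3 + n - K$)
$\sqrt{-133561 + g{\left(P{\left(A \right)},-468 \right)}} = \sqrt{-133561 + \left(3 + \left(-1 + 4\right)^{2} - -468\right)} = \sqrt{-133561 + \left(3 + 3^{2} + 468\right)} = \sqrt{-133561 + \left(3 + 9 + 468\right)} = \sqrt{-133561 + 480} = \sqrt{-133081} = i \sqrt{133081}$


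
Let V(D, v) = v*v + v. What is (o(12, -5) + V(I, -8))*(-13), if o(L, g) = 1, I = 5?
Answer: -741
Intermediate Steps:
V(D, v) = v + v**2 (V(D, v) = v**2 + v = v + v**2)
(o(12, -5) + V(I, -8))*(-13) = (1 - 8*(1 - 8))*(-13) = (1 - 8*(-7))*(-13) = (1 + 56)*(-13) = 57*(-13) = -741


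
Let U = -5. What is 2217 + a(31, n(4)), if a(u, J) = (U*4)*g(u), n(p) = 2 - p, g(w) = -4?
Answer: 2297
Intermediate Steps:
a(u, J) = 80 (a(u, J) = -5*4*(-4) = -20*(-4) = 80)
2217 + a(31, n(4)) = 2217 + 80 = 2297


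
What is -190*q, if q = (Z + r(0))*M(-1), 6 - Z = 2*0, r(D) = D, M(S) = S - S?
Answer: 0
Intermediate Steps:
M(S) = 0
Z = 6 (Z = 6 - 2*0 = 6 - 1*0 = 6 + 0 = 6)
q = 0 (q = (6 + 0)*0 = 6*0 = 0)
-190*q = -190*0 = 0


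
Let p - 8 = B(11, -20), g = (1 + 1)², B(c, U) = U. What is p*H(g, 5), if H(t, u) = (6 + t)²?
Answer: -1200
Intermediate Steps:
g = 4 (g = 2² = 4)
p = -12 (p = 8 - 20 = -12)
p*H(g, 5) = -12*(6 + 4)² = -12*10² = -12*100 = -1200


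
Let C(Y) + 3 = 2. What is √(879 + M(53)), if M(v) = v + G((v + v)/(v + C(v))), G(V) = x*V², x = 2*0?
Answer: 2*√233 ≈ 30.529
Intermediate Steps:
C(Y) = -1 (C(Y) = -3 + 2 = -1)
x = 0
G(V) = 0 (G(V) = 0*V² = 0)
M(v) = v (M(v) = v + 0 = v)
√(879 + M(53)) = √(879 + 53) = √932 = 2*√233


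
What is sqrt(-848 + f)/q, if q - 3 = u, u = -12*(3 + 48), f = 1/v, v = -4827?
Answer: -I*sqrt(19758344619)/2939643 ≈ -0.047817*I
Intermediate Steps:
f = -1/4827 (f = 1/(-4827) = -1/4827 ≈ -0.00020717)
u = -612 (u = -12*51 = -612)
q = -609 (q = 3 - 612 = -609)
sqrt(-848 + f)/q = sqrt(-848 - 1/4827)/(-609) = sqrt(-4093297/4827)*(-1/609) = (I*sqrt(19758344619)/4827)*(-1/609) = -I*sqrt(19758344619)/2939643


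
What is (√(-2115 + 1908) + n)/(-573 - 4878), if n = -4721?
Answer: 4721/5451 - I*√23/1817 ≈ 0.86608 - 0.0026394*I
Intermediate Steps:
(√(-2115 + 1908) + n)/(-573 - 4878) = (√(-2115 + 1908) - 4721)/(-573 - 4878) = (√(-207) - 4721)/(-5451) = (3*I*√23 - 4721)*(-1/5451) = (-4721 + 3*I*√23)*(-1/5451) = 4721/5451 - I*√23/1817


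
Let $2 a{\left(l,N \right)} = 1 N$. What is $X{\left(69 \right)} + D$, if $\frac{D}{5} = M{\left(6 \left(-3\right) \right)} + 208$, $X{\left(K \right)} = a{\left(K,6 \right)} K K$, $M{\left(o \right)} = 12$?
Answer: $15383$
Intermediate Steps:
$a{\left(l,N \right)} = \frac{N}{2}$ ($a{\left(l,N \right)} = \frac{1 N}{2} = \frac{N}{2}$)
$X{\left(K \right)} = 3 K^{2}$ ($X{\left(K \right)} = \frac{1}{2} \cdot 6 K K = 3 K K = 3 K^{2}$)
$D = 1100$ ($D = 5 \left(12 + 208\right) = 5 \cdot 220 = 1100$)
$X{\left(69 \right)} + D = 3 \cdot 69^{2} + 1100 = 3 \cdot 4761 + 1100 = 14283 + 1100 = 15383$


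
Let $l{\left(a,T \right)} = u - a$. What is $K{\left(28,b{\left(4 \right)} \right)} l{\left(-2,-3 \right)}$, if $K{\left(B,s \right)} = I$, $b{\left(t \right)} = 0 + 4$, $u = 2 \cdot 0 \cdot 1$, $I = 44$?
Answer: $88$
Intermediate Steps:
$u = 0$ ($u = 0 \cdot 1 = 0$)
$b{\left(t \right)} = 4$
$K{\left(B,s \right)} = 44$
$l{\left(a,T \right)} = - a$ ($l{\left(a,T \right)} = 0 - a = - a$)
$K{\left(28,b{\left(4 \right)} \right)} l{\left(-2,-3 \right)} = 44 \left(\left(-1\right) \left(-2\right)\right) = 44 \cdot 2 = 88$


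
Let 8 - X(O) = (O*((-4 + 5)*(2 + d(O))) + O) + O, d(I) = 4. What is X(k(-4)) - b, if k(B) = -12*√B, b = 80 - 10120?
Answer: 10048 + 192*I ≈ 10048.0 + 192.0*I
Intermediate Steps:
b = -10040
X(O) = 8 - 8*O (X(O) = 8 - ((O*((-4 + 5)*(2 + 4)) + O) + O) = 8 - ((O*(1*6) + O) + O) = 8 - ((O*6 + O) + O) = 8 - ((6*O + O) + O) = 8 - (7*O + O) = 8 - 8*O)
X(k(-4)) - b = (8 - (-96)*√(-4)) - 1*(-10040) = (8 - (-96)*2*I) + 10040 = (8 - (-192)*I) + 10040 = (8 + 192*I) + 10040 = 10048 + 192*I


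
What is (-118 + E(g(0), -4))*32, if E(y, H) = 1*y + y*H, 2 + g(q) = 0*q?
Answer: -3584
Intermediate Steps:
g(q) = -2 (g(q) = -2 + 0*q = -2 + 0 = -2)
E(y, H) = y + H*y
(-118 + E(g(0), -4))*32 = (-118 - 2*(1 - 4))*32 = (-118 - 2*(-3))*32 = (-118 + 6)*32 = -112*32 = -3584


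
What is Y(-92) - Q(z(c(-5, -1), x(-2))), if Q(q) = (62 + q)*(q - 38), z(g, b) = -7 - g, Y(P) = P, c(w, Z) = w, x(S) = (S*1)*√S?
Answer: 2308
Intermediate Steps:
x(S) = S^(3/2) (x(S) = S*√S = S^(3/2))
Q(q) = (-38 + q)*(62 + q) (Q(q) = (62 + q)*(-38 + q) = (-38 + q)*(62 + q))
Y(-92) - Q(z(c(-5, -1), x(-2))) = -92 - (-2356 + (-7 - 1*(-5))² + 24*(-7 - 1*(-5))) = -92 - (-2356 + (-7 + 5)² + 24*(-7 + 5)) = -92 - (-2356 + (-2)² + 24*(-2)) = -92 - (-2356 + 4 - 48) = -92 - 1*(-2400) = -92 + 2400 = 2308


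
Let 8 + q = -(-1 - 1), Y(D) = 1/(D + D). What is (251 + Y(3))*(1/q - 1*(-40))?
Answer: 360173/36 ≈ 10005.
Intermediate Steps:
Y(D) = 1/(2*D)
q = -6 (q = -8 - (-1 - 1) = -8 - 1*(-2) = -8 + 2 = -6)
(251 + Y(3))*(1/q - 1*(-40)) = (251 + (1/2)/3)*(1/(-6) - 1*(-40)) = (251 + (1/2)*(1/3))*(-1/6 + 40) = (251 + 1/6)*(239/6) = (1507/6)*(239/6) = 360173/36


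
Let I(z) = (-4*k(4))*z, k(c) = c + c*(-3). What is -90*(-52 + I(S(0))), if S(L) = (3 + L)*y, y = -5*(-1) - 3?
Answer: -12600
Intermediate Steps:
y = 2 (y = 5 - 3 = 2)
S(L) = 6 + 2*L (S(L) = (3 + L)*2 = 6 + 2*L)
k(c) = -2*c (k(c) = c - 3*c = -2*c)
I(z) = 32*z (I(z) = (-(-8)*4)*z = (-4*(-8))*z = 32*z)
-90*(-52 + I(S(0))) = -90*(-52 + 32*(6 + 2*0)) = -90*(-52 + 32*(6 + 0)) = -90*(-52 + 32*6) = -90*(-52 + 192) = -90*140 = -12600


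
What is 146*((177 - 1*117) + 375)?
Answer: 63510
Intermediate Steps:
146*((177 - 1*117) + 375) = 146*((177 - 117) + 375) = 146*(60 + 375) = 146*435 = 63510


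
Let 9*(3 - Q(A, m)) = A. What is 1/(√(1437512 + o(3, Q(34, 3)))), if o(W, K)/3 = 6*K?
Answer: √159722/479166 ≈ 0.00083406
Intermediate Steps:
Q(A, m) = 3 - A/9
o(W, K) = 18*K (o(W, K) = 3*(6*K) = 18*K)
1/(√(1437512 + o(3, Q(34, 3)))) = 1/(√(1437512 + 18*(3 - ⅑*34))) = 1/(√(1437512 + 18*(3 - 34/9))) = 1/(√(1437512 + 18*(-7/9))) = 1/(√(1437512 - 14)) = 1/(√1437498) = 1/(3*√159722) = √159722/479166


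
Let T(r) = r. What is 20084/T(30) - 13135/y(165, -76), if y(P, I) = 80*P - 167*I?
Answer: 259810439/388380 ≈ 668.96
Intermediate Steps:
y(P, I) = -167*I + 80*P
20084/T(30) - 13135/y(165, -76) = 20084/30 - 13135/(-167*(-76) + 80*165) = 20084*(1/30) - 13135/(12692 + 13200) = 10042/15 - 13135/25892 = 259810439/388380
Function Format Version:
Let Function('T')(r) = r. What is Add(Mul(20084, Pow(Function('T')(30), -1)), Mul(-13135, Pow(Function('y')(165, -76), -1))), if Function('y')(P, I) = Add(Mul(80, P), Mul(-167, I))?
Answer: Rational(259810439, 388380) ≈ 668.96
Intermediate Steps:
Function('y')(P, I) = Add(Mul(-167, I), Mul(80, P))
Add(Mul(20084, Pow(Function('T')(30), -1)), Mul(-13135, Pow(Function('y')(165, -76), -1))) = Add(Mul(20084, Pow(30, -1)), Mul(-13135, Pow(Add(Mul(-167, -76), Mul(80, 165)), -1))) = Add(Mul(20084, Rational(1, 30)), Mul(-13135, Pow(Add(12692, 13200), -1))) = Add(Rational(10042, 15), Mul(-13135, Pow(25892, -1))) = Add(Rational(10042, 15), Mul(-13135, Rational(1, 25892))) = Add(Rational(10042, 15), Rational(-13135, 25892)) = Rational(259810439, 388380)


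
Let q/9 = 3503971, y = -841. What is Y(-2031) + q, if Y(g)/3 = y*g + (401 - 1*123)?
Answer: 36660786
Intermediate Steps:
Y(g) = 834 - 2523*g (Y(g) = 3*(-841*g + (401 - 1*123)) = 3*(-841*g + (401 - 123)) = 3*(-841*g + 278) = 3*(278 - 841*g) = 834 - 2523*g)
q = 31535739 (q = 9*3503971 = 31535739)
Y(-2031) + q = (834 - 2523*(-2031)) + 31535739 = (834 + 5124213) + 31535739 = 5125047 + 31535739 = 36660786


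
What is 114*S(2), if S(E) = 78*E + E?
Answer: 18012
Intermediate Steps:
S(E) = 79*E
114*S(2) = 114*(79*2) = 114*158 = 18012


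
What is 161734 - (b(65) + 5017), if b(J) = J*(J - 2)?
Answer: 152622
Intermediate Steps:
b(J) = J*(-2 + J)
161734 - (b(65) + 5017) = 161734 - (65*(-2 + 65) + 5017) = 161734 - (65*63 + 5017) = 161734 - (4095 + 5017) = 161734 - 1*9112 = 161734 - 9112 = 152622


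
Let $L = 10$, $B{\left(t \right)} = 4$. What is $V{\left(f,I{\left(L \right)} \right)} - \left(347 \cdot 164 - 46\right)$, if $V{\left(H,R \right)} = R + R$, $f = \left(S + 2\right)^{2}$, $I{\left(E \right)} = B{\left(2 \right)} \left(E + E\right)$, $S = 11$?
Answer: $-56702$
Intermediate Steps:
$I{\left(E \right)} = 8 E$ ($I{\left(E \right)} = 4 \left(E + E\right) = 4 \cdot 2 E = 8 E$)
$f = 169$ ($f = \left(11 + 2\right)^{2} = 13^{2} = 169$)
$V{\left(H,R \right)} = 2 R$
$V{\left(f,I{\left(L \right)} \right)} - \left(347 \cdot 164 - 46\right) = 2 \cdot 8 \cdot 10 - \left(347 \cdot 164 - 46\right) = 2 \cdot 80 - \left(56908 - 46\right) = 160 - 56862 = -56702$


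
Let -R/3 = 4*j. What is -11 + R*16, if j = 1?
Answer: -203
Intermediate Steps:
R = -12 ≈ -12.000
-11 + R*16 = -11 - 12*16 = -11 - 192 = -203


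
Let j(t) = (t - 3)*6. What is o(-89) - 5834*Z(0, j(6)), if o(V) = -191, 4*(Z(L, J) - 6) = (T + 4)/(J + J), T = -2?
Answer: -1269937/36 ≈ -35276.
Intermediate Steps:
j(t) = -18 + 6*t (j(t) = (-3 + t)*6 = -18 + 6*t)
Z(L, J) = 6 + 1/(4*J) (Z(L, J) = 6 + ((-2 + 4)/(J + J))/4 = 6 + (2/((2*J)))/4 = 6 + (2*(1/(2*J)))/4 = 6 + 1/(4*J))
o(-89) - 5834*Z(0, j(6)) = -191 - 5834*(6 + 1/(4*(-18 + 6*6))) = -191 - 5834*(6 + 1/(4*(-18 + 36))) = -191 - 5834*(6 + (¼)/18) = -191 - 5834*(6 + (¼)*(1/18)) = -191 - 5834*(6 + 1/72) = -191 - 5834*433/72 = -191 - 1263061/36 = -1269937/36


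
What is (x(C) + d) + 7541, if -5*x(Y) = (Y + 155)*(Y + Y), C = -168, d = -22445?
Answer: -78888/5 ≈ -15778.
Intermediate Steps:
x(Y) = -2*Y*(155 + Y)/5 (x(Y) = -(Y + 155)*(Y + Y)/5 = -(155 + Y)*2*Y/5 = -2*Y*(155 + Y)/5)
(x(C) + d) + 7541 = (-2/5*(-168)*(155 - 168) - 22445) + 7541 = (-2/5*(-168)*(-13) - 22445) + 7541 = (-4368/5 - 22445) + 7541 = -116593/5 + 7541 = -78888/5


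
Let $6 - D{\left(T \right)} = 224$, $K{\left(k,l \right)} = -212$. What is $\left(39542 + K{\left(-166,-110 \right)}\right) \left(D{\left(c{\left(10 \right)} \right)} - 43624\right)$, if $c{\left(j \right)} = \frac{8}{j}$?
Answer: $-1724305860$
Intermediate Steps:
$D{\left(T \right)} = -218$ ($D{\left(T \right)} = 6 - 224 = -218$)
$\left(39542 + K{\left(-166,-110 \right)}\right) \left(D{\left(c{\left(10 \right)} \right)} - 43624\right) = \left(39542 - 212\right) \left(-218 - 43624\right) = 39330 \left(-43842\right) = -1724305860$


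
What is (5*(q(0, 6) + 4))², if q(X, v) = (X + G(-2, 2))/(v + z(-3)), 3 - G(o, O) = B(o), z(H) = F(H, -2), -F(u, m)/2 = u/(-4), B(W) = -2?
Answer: 52900/81 ≈ 653.09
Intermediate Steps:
F(u, m) = u/2 (F(u, m) = -2*u/(-4) = -2*u*(-1)/4 = -(-1)*u/2 = u/2)
z(H) = H/2
G(o, O) = 5 (G(o, O) = 3 - 1*(-2) = 3 + 2 = 5)
q(X, v) = (5 + X)/(-3/2 + v) (q(X, v) = (X + 5)/(v + (½)*(-3)) = (5 + X)/(v - 3/2) = (5 + X)/(-3/2 + v))
(5*(q(0, 6) + 4))² = (5*(2*(5 + 0)/(-3 + 2*6) + 4))² = (5*(2*5/(-3 + 12) + 4))² = (5*(2*5/9 + 4))² = (5*(2*(⅑)*5 + 4))² = (5*(10/9 + 4))² = (5*(46/9))² = (230/9)² = 52900/81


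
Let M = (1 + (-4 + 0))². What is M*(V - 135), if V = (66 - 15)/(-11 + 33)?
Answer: -26271/22 ≈ -1194.1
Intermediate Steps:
V = 51/22 ≈ 2.3182
M = 9 (M = (1 - 4)² = (-3)² = 9)
M*(V - 135) = 9*(51/22 - 135) = 9*(-2919/22) = -26271/22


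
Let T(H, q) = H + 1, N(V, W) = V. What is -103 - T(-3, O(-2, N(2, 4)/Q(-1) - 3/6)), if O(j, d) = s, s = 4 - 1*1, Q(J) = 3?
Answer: -101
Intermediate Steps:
s = 3 (s = 4 - 1 = 3)
O(j, d) = 3
T(H, q) = 1 + H
-103 - T(-3, O(-2, N(2, 4)/Q(-1) - 3/6)) = -103 - (1 - 3) = -103 - 1*(-2) = -103 + 2 = -101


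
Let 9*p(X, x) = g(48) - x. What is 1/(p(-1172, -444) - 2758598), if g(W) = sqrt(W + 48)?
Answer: -37240407/102729475075958 - 3*sqrt(6)/51364737537979 ≈ -3.6251e-7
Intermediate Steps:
g(W) = sqrt(48 + W)
p(X, x) = -x/9 + 4*sqrt(6)/9 (p(X, x) = (sqrt(48 + 48) - x)/9 = (sqrt(96) - x)/9 = (4*sqrt(6) - x)/9 = (-x + 4*sqrt(6))/9 = -x/9 + 4*sqrt(6)/9)
1/(p(-1172, -444) - 2758598) = 1/((-1/9*(-444) + 4*sqrt(6)/9) - 2758598) = 1/((148/3 + 4*sqrt(6)/9) - 2758598) = 1/(-8275646/3 + 4*sqrt(6)/9)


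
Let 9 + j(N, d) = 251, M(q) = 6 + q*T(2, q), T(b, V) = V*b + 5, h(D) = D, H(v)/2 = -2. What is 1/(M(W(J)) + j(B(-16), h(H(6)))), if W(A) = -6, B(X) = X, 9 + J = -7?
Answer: 1/290 ≈ 0.0034483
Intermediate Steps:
H(v) = -4 (H(v) = 2*(-2) = -4)
J = -16 (J = -9 - 7 = -16)
T(b, V) = 5 + V*b
M(q) = 6 + q*(5 + 2*q) (M(q) = 6 + q*(5 + q*2) = 6 + q*(5 + 2*q))
j(N, d) = 242 (j(N, d) = -9 + 251 = 242)
1/(M(W(J)) + j(B(-16), h(H(6)))) = 1/((6 - 6*(5 + 2*(-6))) + 242) = 1/((6 - 6*(5 - 12)) + 242) = 1/((6 - 6*(-7)) + 242) = 1/((6 + 42) + 242) = 1/(48 + 242) = 1/290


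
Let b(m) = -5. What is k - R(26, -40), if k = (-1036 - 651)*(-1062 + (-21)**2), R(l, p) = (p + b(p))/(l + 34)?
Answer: 4190511/4 ≈ 1.0476e+6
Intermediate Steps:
R(l, p) = (-5 + p)/(34 + l) (R(l, p) = (p - 5)/(l + 34) = (-5 + p)/(34 + l))
k = 1047627 (k = -1687*(-1062 + 441) = -1687*(-621) = 1047627)
k - R(26, -40) = 1047627 - (-5 - 40)/(34 + 26) = 1047627 - (-45)/60 = 1047627 - 1*(-3/4) = 1047627 + 3/4 = 4190511/4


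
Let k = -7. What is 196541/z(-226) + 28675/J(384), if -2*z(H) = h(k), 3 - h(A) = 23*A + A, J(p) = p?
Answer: -48680021/21888 ≈ -2224.1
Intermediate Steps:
h(A) = 3 - 24*A (h(A) = 3 - (23*A + A) = 3 - 24*A)
z(H) = -171/2 (z(H) = -(3 - 24*(-7))/2 = -(3 + 168)/2 = -1/2*171 = -171/2)
196541/z(-226) + 28675/J(384) = 196541/(-171/2) + 28675/384 = 196541*(-2/171) + 28675*(1/384) = -393082/171 + 28675/384 = -48680021/21888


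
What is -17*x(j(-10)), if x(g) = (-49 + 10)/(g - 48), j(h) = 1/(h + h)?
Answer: -13260/961 ≈ -13.798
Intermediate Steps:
j(h) = 1/(2*h)
x(g) = -39/(-48 + g)
-17*x(j(-10)) = -(-663)/(-48 + (½)/(-10)) = -(-663)/(-48 + (½)*(-⅒)) = -(-663)/(-48 - 1/20) = -(-663)/(-961/20) = -(-663)*(-20)/961 = -17*780/961 = -13260/961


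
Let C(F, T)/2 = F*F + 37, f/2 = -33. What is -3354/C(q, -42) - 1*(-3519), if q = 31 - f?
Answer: 33238797/9446 ≈ 3518.8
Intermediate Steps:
f = -66 (f = 2*(-33) = -66)
q = 97 (q = 31 - 1*(-66) = 31 + 66 = 97)
C(F, T) = 74 + 2*F² (C(F, T) = 2*(F*F + 37) = 2*(F² + 37) = 2*(37 + F²) = 74 + 2*F²)
-3354/C(q, -42) - 1*(-3519) = -3354/(74 + 2*97²) - 1*(-3519) = -3354/(74 + 2*9409) + 3519 = -3354/(74 + 18818) + 3519 = -3354/18892 + 3519 = -3354*1/18892 + 3519 = -1677/9446 + 3519 = 33238797/9446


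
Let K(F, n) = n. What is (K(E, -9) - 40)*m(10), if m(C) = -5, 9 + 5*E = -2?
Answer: 245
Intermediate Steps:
E = -11/5 (E = -9/5 + (⅕)*(-2) = -9/5 - ⅖ = -11/5 ≈ -2.2000)
(K(E, -9) - 40)*m(10) = (-9 - 40)*(-5) = -49*(-5) = 245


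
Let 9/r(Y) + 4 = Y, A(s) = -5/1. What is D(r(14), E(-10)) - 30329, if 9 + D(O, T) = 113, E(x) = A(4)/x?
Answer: -30225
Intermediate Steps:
A(s) = -5 (A(s) = -5*1 = -5)
r(Y) = 9/(-4 + Y)
E(x) = -5/x
D(O, T) = 104 (D(O, T) = -9 + 113 = 104)
D(r(14), E(-10)) - 30329 = 104 - 30329 = -30225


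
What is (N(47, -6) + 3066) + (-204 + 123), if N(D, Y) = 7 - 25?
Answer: 2967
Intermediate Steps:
N(D, Y) = -18
(N(47, -6) + 3066) + (-204 + 123) = (-18 + 3066) + (-204 + 123) = 3048 - 81 = 2967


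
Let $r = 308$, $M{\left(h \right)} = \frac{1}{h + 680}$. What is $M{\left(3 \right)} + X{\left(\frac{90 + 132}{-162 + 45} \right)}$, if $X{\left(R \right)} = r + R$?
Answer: $\frac{8153693}{26637} \approx 306.1$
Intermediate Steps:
$M{\left(h \right)} = \frac{1}{680 + h}$
$X{\left(R \right)} = 308 + R$
$M{\left(3 \right)} + X{\left(\frac{90 + 132}{-162 + 45} \right)} = \frac{1}{680 + 3} + \left(308 + \frac{90 + 132}{-162 + 45}\right) = \frac{1}{683} + \left(308 + \frac{222}{-117}\right) = \frac{1}{683} + \left(308 + 222 \left(- \frac{1}{117}\right)\right) = \frac{1}{683} + \left(308 - \frac{74}{39}\right) = \frac{1}{683} + \frac{11938}{39} = \frac{8153693}{26637}$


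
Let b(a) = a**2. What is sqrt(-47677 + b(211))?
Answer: 2*I*sqrt(789) ≈ 56.178*I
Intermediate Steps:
sqrt(-47677 + b(211)) = sqrt(-47677 + 211**2) = sqrt(-47677 + 44521) = sqrt(-3156) = 2*I*sqrt(789)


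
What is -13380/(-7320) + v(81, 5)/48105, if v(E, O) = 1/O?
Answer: 53637197/29344050 ≈ 1.8279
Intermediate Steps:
-13380/(-7320) + v(81, 5)/48105 = -13380/(-7320) + 1/(5*48105) = -13380*(-1/7320) + (⅕)*(1/48105) = 223/122 + 1/240525 = 53637197/29344050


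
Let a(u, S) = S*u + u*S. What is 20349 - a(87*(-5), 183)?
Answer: 179559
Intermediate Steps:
a(u, S) = 2*S*u (a(u, S) = S*u + S*u = 2*S*u)
20349 - a(87*(-5), 183) = 20349 - 2*183*87*(-5) = 20349 - 2*183*(-435) = 20349 - 1*(-159210) = 20349 + 159210 = 179559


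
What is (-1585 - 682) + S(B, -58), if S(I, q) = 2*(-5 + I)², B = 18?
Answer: -1929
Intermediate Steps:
(-1585 - 682) + S(B, -58) = (-1585 - 682) + 2*(-5 + 18)² = -2267 + 2*13² = -2267 + 2*169 = -2267 + 338 = -1929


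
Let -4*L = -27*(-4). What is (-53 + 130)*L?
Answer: -2079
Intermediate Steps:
L = -27 (L = -(-27)*(-4)/4 = -1/4*108 = -27)
(-53 + 130)*L = (-53 + 130)*(-27) = 77*(-27) = -2079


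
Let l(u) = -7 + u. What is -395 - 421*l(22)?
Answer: -6710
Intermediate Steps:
-395 - 421*l(22) = -395 - 421*(-7 + 22) = -395 - 421*15 = -395 - 6315 = -6710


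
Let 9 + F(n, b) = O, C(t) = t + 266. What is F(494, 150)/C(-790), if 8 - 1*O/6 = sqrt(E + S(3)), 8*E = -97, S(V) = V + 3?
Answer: -39/524 + 21*I*sqrt(2)/1048 ≈ -0.074427 + 0.028338*I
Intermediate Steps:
S(V) = 3 + V
E = -97/8 (E = (1/8)*(-97) = -97/8 ≈ -12.125)
C(t) = 266 + t
O = 48 - 21*I*sqrt(2)/2 (O = 48 - 6*sqrt(-97/8 + (3 + 3)) = 48 - 6*sqrt(-97/8 + 6) = 48 - 21*I*sqrt(2)/2 ≈ 48.0 - 14.849*I)
F(n, b) = 39 - 21*I*sqrt(2)/2 (F(n, b) = -9 + (48 - 21*I*sqrt(2)/2) = 39 - 21*I*sqrt(2)/2)
F(494, 150)/C(-790) = (39 - 21*I*sqrt(2)/2)/(266 - 790) = (39 - 21*I*sqrt(2)/2)/(-524) = (39 - 21*I*sqrt(2)/2)*(-1/524) = -39/524 + 21*I*sqrt(2)/1048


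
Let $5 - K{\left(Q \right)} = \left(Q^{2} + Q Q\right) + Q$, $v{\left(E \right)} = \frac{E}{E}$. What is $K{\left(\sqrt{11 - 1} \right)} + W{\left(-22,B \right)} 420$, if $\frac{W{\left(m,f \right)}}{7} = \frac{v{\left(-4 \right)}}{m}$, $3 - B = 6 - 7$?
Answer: $- \frac{1635}{11} - \sqrt{10} \approx -151.8$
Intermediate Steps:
$B = 4$ ($B = 3 - \left(6 - 7\right) = 3 - -1 = 3 + 1 = 4$)
$v{\left(E \right)} = 1$
$K{\left(Q \right)} = 5 - Q - 2 Q^{2}$ ($K{\left(Q \right)} = 5 - \left(\left(Q^{2} + Q Q\right) + Q\right) = 5 - \left(\left(Q^{2} + Q^{2}\right) + Q\right) = 5 - \left(2 Q^{2} + Q\right) = 5 - \left(Q + 2 Q^{2}\right) = 5 - Q - 2 Q^{2}$)
$W{\left(m,f \right)} = \frac{7}{m}$ ($W{\left(m,f \right)} = 7 \cdot 1 \frac{1}{m} = \frac{7}{m}$)
$K{\left(\sqrt{11 - 1} \right)} + W{\left(-22,B \right)} 420 = \left(5 - \sqrt{11 - 1} - 2 \left(\sqrt{11 - 1}\right)^{2}\right) + \frac{7}{-22} \cdot 420 = \left(5 - \sqrt{10} - 2 \left(\sqrt{10}\right)^{2}\right) + 7 \left(- \frac{1}{22}\right) 420 = \left(5 - \sqrt{10} - 20\right) - \frac{1470}{11} = \left(-15 - \sqrt{10}\right) - \frac{1470}{11} = - \frac{1635}{11} - \sqrt{10}$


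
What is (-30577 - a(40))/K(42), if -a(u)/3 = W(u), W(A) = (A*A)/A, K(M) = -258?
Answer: 30457/258 ≈ 118.05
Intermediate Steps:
W(A) = A (W(A) = A²/A = A)
a(u) = -3*u
(-30577 - a(40))/K(42) = (-30577 - (-3)*40)/(-258) = (-30577 - 1*(-120))*(-1/258) = (-30577 + 120)*(-1/258) = -30457*(-1/258) = 30457/258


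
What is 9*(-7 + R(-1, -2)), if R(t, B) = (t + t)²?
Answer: -27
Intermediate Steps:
R(t, B) = 4*t² (R(t, B) = (2*t)² = 4*t²)
9*(-7 + R(-1, -2)) = 9*(-7 + 4*(-1)²) = 9*(-7 + 4*1) = 9*(-7 + 4) = 9*(-3) = -27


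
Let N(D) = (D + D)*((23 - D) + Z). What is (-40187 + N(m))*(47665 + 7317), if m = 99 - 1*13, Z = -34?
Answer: -3126881322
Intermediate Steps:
m = 86 (m = 99 - 13 = 86)
N(D) = 2*D*(-11 - D) (N(D) = (D + D)*((23 - D) - 34) = (2*D)*(-11 - D) = 2*D*(-11 - D))
(-40187 + N(m))*(47665 + 7317) = (-40187 - 2*86*(11 + 86))*(47665 + 7317) = (-40187 - 2*86*97)*54982 = (-40187 - 16684)*54982 = -56871*54982 = -3126881322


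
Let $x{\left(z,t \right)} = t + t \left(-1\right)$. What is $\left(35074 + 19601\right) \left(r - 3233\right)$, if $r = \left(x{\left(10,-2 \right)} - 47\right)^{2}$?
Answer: $-55987200$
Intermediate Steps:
$x{\left(z,t \right)} = 0$ ($x{\left(z,t \right)} = t - t = 0$)
$r = 2209$ ($r = \left(0 - 47\right)^{2} = \left(-47\right)^{2} = 2209$)
$\left(35074 + 19601\right) \left(r - 3233\right) = \left(35074 + 19601\right) \left(2209 - 3233\right) = 54675 \left(-1024\right) = -55987200$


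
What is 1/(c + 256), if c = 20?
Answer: 1/276 ≈ 0.0036232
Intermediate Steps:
1/(c + 256) = 1/(20 + 256) = 1/276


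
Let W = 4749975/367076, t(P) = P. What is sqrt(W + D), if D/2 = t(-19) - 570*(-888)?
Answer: sqrt(34100367221462983)/183538 ≈ 1006.1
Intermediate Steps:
W = 4749975/367076 (W = 4749975*(1/367076) = 4749975/367076 ≈ 12.940)
D = 1012282 (D = 2*(-19 - 570*(-888)) = 2*(-19 + 506160) = 2*506141 = 1012282)
sqrt(W + D) = sqrt(4749975/367076 + 1012282) = sqrt(371589177407/367076) = sqrt(34100367221462983)/183538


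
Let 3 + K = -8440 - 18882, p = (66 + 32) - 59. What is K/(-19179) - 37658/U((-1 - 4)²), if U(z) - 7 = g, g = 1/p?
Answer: -14079990724/2627523 ≈ -5358.7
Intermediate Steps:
p = 39 (p = 98 - 59 = 39)
g = 1/39 ≈ 0.025641
U(z) = 274/39 (U(z) = 7 + 1/39 = 274/39)
K = -27325 (K = -3 + (-8440 - 18882) = -3 - 27322 = -27325)
K/(-19179) - 37658/U((-1 - 4)²) = -27325/(-19179) - 37658/274/39 = -27325*(-1/19179) - 37658*39/274 = 27325/19179 - 734331/137 = -14079990724/2627523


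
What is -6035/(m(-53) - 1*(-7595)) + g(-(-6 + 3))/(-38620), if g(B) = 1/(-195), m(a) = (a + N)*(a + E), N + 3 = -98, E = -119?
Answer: -15149649139/85558554900 ≈ -0.17707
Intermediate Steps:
N = -101 (N = -3 - 98 = -101)
m(a) = (-119 + a)*(-101 + a) (m(a) = (a - 101)*(a - 119) = (-101 + a)*(-119 + a) = (-119 + a)*(-101 + a))
g(B) = -1/195
-6035/(m(-53) - 1*(-7595)) + g(-(-6 + 3))/(-38620) = -6035/((12019 + (-53)**2 - 220*(-53)) - 1*(-7595)) - 1/195/(-38620) = -6035/((12019 + 2809 + 11660) + 7595) - 1/195*(-1/38620) = -6035/(26488 + 7595) + 1/7530900 = -6035/34083 + 1/7530900 = -15149649139/85558554900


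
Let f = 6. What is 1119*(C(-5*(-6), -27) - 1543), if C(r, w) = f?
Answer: -1719903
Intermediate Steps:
C(r, w) = 6
1119*(C(-5*(-6), -27) - 1543) = 1119*(6 - 1543) = 1119*(-1537) = -1719903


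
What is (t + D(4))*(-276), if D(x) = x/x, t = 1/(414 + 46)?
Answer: -1383/5 ≈ -276.60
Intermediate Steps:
t = 1/460 ≈ 0.0021739
D(x) = 1
(t + D(4))*(-276) = (1/460 + 1)*(-276) = (461/460)*(-276) = -1383/5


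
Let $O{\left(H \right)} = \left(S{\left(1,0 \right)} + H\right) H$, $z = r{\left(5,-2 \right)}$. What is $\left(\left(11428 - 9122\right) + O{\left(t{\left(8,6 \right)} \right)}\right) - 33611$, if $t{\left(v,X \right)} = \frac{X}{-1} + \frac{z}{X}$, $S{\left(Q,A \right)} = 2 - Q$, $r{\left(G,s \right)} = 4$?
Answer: $- \frac{281537}{9} \approx -31282.0$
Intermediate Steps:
$z = 4$
$t{\left(v,X \right)} = - X + \frac{4}{X}$ ($t{\left(v,X \right)} = \frac{X}{-1} + \frac{4}{X} = X \left(-1\right) + \frac{4}{X} = - X + \frac{4}{X}$)
$O{\left(H \right)} = H \left(1 + H\right)$ ($O{\left(H \right)} = \left(\left(2 - 1\right) + H\right) H = \left(1 + H\right) H = H \left(1 + H\right)$)
$\left(\left(11428 - 9122\right) + O{\left(t{\left(8,6 \right)} \right)}\right) - 33611 = \left(\left(11428 - 9122\right) + \left(\left(-1\right) 6 + \frac{4}{6}\right) \left(1 + \left(\left(-1\right) 6 + \frac{4}{6}\right)\right)\right) - 33611 = \left(2306 + \left(-6 + 4 \cdot \frac{1}{6}\right) \left(1 + \left(-6 + 4 \cdot \frac{1}{6}\right)\right)\right) - 33611 = \left(2306 + \left(-6 + \frac{2}{3}\right) \left(1 + \left(-6 + \frac{2}{3}\right)\right)\right) - 33611 = \left(2306 - \frac{16 \left(1 - \frac{16}{3}\right)}{3}\right) - 33611 = \left(2306 - - \frac{208}{9}\right) - 33611 = \left(2306 + \frac{208}{9}\right) - 33611 = \frac{20962}{9} - 33611 = - \frac{281537}{9}$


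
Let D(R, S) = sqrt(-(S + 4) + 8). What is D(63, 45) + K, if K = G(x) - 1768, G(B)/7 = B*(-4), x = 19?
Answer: -2300 + I*sqrt(41) ≈ -2300.0 + 6.4031*I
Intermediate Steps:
G(B) = -28*B (G(B) = 7*(B*(-4)) = 7*(-4*B) = -28*B)
K = -2300 (K = -28*19 - 1768 = -532 - 1768 = -2300)
D(R, S) = sqrt(4 - S) (D(R, S) = sqrt(-(4 + S) + 8) = sqrt((-4 - S) + 8) = sqrt(4 - S))
D(63, 45) + K = sqrt(4 - 1*45) - 2300 = sqrt(4 - 45) - 2300 = sqrt(-41) - 2300 = I*sqrt(41) - 2300 = -2300 + I*sqrt(41)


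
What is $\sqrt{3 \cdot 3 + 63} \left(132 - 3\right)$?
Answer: $774 \sqrt{2} \approx 1094.6$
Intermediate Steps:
$\sqrt{3 \cdot 3 + 63} \left(132 - 3\right) = \sqrt{9 + 63} \cdot 129 = \sqrt{72} \cdot 129 = 6 \sqrt{2} \cdot 129 = 774 \sqrt{2}$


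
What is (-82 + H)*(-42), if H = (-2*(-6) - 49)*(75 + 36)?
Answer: 175938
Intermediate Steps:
H = -4107 (H = (12 - 49)*111 = -37*111 = -4107)
(-82 + H)*(-42) = (-82 - 4107)*(-42) = -4189*(-42) = 175938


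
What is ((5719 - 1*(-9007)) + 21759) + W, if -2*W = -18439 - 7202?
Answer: 98611/2 ≈ 49306.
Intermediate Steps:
W = 25641/2 (W = -(-18439 - 7202)/2 = -1/2*(-25641) = 25641/2 ≈ 12821.)
((5719 - 1*(-9007)) + 21759) + W = ((5719 - 1*(-9007)) + 21759) + 25641/2 = ((5719 + 9007) + 21759) + 25641/2 = (14726 + 21759) + 25641/2 = 36485 + 25641/2 = 98611/2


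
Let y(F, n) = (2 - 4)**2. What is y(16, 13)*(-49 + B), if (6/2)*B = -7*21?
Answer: -392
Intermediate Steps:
y(F, n) = 4 (y(F, n) = (-2)**2 = 4)
B = -49 (B = (-7*21)/3 = (1/3)*(-147) = -49)
y(16, 13)*(-49 + B) = 4*(-49 - 49) = 4*(-98) = -392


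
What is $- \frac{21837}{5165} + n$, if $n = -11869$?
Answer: $- \frac{61325222}{5165} \approx -11873.0$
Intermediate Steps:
$- \frac{21837}{5165} + n = - \frac{21837}{5165} - 11869 = - \frac{61325222}{5165}$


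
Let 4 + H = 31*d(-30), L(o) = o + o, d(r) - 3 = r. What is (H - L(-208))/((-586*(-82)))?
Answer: -425/48052 ≈ -0.0088446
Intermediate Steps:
d(r) = 3 + r
L(o) = 2*o
H = -841 (H = -4 + 31*(3 - 30) = -4 + 31*(-27) = -4 - 837 = -841)
(H - L(-208))/((-586*(-82))) = (-841 - 2*(-208))/((-586*(-82))) = (-841 - 1*(-416))/48052 = (-841 + 416)*(1/48052) = -425*1/48052 = -425/48052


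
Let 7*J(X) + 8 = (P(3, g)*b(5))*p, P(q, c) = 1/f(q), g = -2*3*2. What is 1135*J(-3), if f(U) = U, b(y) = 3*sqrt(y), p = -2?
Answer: -9080/7 - 2270*sqrt(5)/7 ≈ -2022.3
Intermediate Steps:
g = -12 (g = -6*2 = -12)
P(q, c) = 1/q
J(X) = -8/7 - 2*sqrt(5)/7 (J(X) = -8/7 + (((3*sqrt(5))/3)*(-2))/7 = -8/7 + (sqrt(5)*(-2))/7 = -8/7 + (-2*sqrt(5))/7 = -8/7 - 2*sqrt(5)/7)
1135*J(-3) = 1135*(-8/7 - 2*sqrt(5)/7) = -9080/7 - 2270*sqrt(5)/7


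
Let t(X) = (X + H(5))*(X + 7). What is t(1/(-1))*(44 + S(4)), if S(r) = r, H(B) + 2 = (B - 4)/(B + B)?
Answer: -4176/5 ≈ -835.20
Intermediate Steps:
H(B) = -2 + (-4 + B)/(2*B) (H(B) = -2 + (B - 4)/(B + B) = -2 + (-4 + B)/((2*B)) = -2 + (-4 + B)*(1/(2*B)) = -2 + (-4 + B)/(2*B))
t(X) = (7 + X)*(-19/10 + X) (t(X) = (X + (-3/2 - 2/5))*(X + 7) = (X + (-3/2 - 2*⅕))*(7 + X) = (X + (-3/2 - ⅖))*(7 + X) = (X - 19/10)*(7 + X) = (-19/10 + X)*(7 + X) = (7 + X)*(-19/10 + X))
t(1/(-1))*(44 + S(4)) = (-133/10 + (1/(-1))² + (51/10)/(-1))*(44 + 4) = (-133/10 + (-1)² + (51/10)*(-1))*48 = (-133/10 + 1 - 51/10)*48 = -87/5*48 = -4176/5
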